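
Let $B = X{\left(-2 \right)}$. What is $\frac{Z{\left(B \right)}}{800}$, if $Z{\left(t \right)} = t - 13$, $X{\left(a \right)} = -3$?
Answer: $- \frac{1}{50} \approx -0.02$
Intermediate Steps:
$B = -3$
$Z{\left(t \right)} = -13 + t$
$\frac{Z{\left(B \right)}}{800} = \frac{-13 - 3}{800} = \left(-16\right) \frac{1}{800} = - \frac{1}{50}$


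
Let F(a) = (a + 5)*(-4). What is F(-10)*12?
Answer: 240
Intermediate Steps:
F(a) = -20 - 4*a (F(a) = (5 + a)*(-4) = -20 - 4*a)
F(-10)*12 = (-20 - 4*(-10))*12 = (-20 + 40)*12 = 20*12 = 240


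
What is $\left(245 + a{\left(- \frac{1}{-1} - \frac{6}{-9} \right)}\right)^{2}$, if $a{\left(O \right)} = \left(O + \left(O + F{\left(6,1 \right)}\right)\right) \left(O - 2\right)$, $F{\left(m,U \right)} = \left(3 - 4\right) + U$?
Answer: $\frac{4818025}{81} \approx 59482.0$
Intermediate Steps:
$F{\left(m,U \right)} = -1 + U$
$a{\left(O \right)} = 2 O \left(-2 + O\right)$ ($a{\left(O \right)} = \left(O + \left(O + \left(-1 + 1\right)\right)\right) \left(O - 2\right) = \left(O + \left(O + 0\right)\right) \left(-2 + O\right) = \left(O + O\right) \left(-2 + O\right) = 2 O \left(-2 + O\right)$)
$\left(245 + a{\left(- \frac{1}{-1} - \frac{6}{-9} \right)}\right)^{2} = \left(245 + 2 \left(- \frac{1}{-1} - \frac{6}{-9}\right) \left(-2 - \left(-1 - \frac{2}{3}\right)\right)\right)^{2} = \left(245 + 2 \left(\left(-1\right) \left(-1\right) - - \frac{2}{3}\right) \left(-2 - - \frac{5}{3}\right)\right)^{2} = \left(245 + 2 \left(1 + \frac{2}{3}\right) \left(-2 + \left(1 + \frac{2}{3}\right)\right)\right)^{2} = \left(245 + 2 \cdot \frac{5}{3} \left(-2 + \frac{5}{3}\right)\right)^{2} = \left(245 + 2 \cdot \frac{5}{3} \left(- \frac{1}{3}\right)\right)^{2} = \left(245 - \frac{10}{9}\right)^{2} = \left(\frac{2195}{9}\right)^{2} = \frac{4818025}{81}$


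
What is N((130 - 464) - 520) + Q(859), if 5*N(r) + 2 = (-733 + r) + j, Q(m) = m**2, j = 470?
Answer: 3688286/5 ≈ 7.3766e+5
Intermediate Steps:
N(r) = -53 + r/5 (N(r) = -2/5 + ((-733 + r) + 470)/5 = -2/5 + (-263 + r)/5 = -2/5 + (-263/5 + r/5) = -53 + r/5)
N((130 - 464) - 520) + Q(859) = (-53 + ((130 - 464) - 520)/5) + 859**2 = (-53 + (-334 - 520)/5) + 737881 = (-53 + (1/5)*(-854)) + 737881 = (-53 - 854/5) + 737881 = -1119/5 + 737881 = 3688286/5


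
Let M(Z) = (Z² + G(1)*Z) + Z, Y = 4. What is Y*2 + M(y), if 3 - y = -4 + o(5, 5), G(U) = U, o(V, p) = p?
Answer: 16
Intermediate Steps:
y = 2 (y = 3 - (-4 + 5) = 3 - 1*1 = 3 - 1 = 2)
M(Z) = Z² + 2*Z (M(Z) = (Z² + 1*Z) + Z = (Z² + Z) + Z = (Z + Z²) + Z = Z² + 2*Z)
Y*2 + M(y) = 4*2 + 2*(2 + 2) = 8 + 2*4 = 8 + 8 = 16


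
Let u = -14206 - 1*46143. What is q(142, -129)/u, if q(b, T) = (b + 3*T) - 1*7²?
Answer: 294/60349 ≈ 0.0048717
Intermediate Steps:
u = -60349 (u = -14206 - 46143 = -60349)
q(b, T) = -49 + b + 3*T (q(b, T) = (b + 3*T) - 1*49 = (b + 3*T) - 49 = -49 + b + 3*T)
q(142, -129)/u = (-49 + 142 + 3*(-129))/(-60349) = (-49 + 142 - 387)*(-1/60349) = -294*(-1/60349) = 294/60349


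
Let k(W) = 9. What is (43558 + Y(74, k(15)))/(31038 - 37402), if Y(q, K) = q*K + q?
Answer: -22149/3182 ≈ -6.9607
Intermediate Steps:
Y(q, K) = q + K*q (Y(q, K) = K*q + q = q + K*q)
(43558 + Y(74, k(15)))/(31038 - 37402) = (43558 + 74*(1 + 9))/(31038 - 37402) = (43558 + 74*10)/(-6364) = (43558 + 740)*(-1/6364) = 44298*(-1/6364) = -22149/3182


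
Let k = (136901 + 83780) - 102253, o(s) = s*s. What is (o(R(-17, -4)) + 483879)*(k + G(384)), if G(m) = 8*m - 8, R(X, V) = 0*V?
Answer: 58787427468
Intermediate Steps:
R(X, V) = 0
G(m) = -8 + 8*m
o(s) = s²
k = 118428 (k = 220681 - 102253 = 118428)
(o(R(-17, -4)) + 483879)*(k + G(384)) = (0² + 483879)*(118428 + (-8 + 8*384)) = (0 + 483879)*(118428 + (-8 + 3072)) = 483879*(118428 + 3064) = 483879*121492 = 58787427468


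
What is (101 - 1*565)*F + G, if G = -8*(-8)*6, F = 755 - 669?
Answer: -39520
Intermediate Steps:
F = 86
G = 384 (G = 64*6 = 384)
(101 - 1*565)*F + G = (101 - 1*565)*86 + 384 = (101 - 565)*86 + 384 = -464*86 + 384 = -39904 + 384 = -39520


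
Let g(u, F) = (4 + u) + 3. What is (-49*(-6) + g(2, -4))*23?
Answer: 6969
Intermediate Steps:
g(u, F) = 7 + u
(-49*(-6) + g(2, -4))*23 = (-49*(-6) + (7 + 2))*23 = (294 + 9)*23 = 303*23 = 6969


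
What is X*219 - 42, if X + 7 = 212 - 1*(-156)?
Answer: 79017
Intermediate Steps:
X = 361 (X = -7 + (212 - 1*(-156)) = -7 + (212 + 156) = -7 + 368 = 361)
X*219 - 42 = 361*219 - 42 = 79059 - 42 = 79017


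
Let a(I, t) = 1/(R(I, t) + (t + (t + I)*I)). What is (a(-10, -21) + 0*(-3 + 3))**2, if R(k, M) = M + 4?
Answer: 1/73984 ≈ 1.3516e-5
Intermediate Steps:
R(k, M) = 4 + M
a(I, t) = 1/(4 + 2*t + I*(I + t)) (a(I, t) = 1/((4 + t) + (t + (t + I)*I)) = 1/((4 + t) + (t + (I + t)*I)) = 1/((4 + t) + (t + I*(I + t))) = 1/(4 + 2*t + I*(I + t)))
(a(-10, -21) + 0*(-3 + 3))**2 = (1/(4 + (-10)**2 + 2*(-21) - 10*(-21)) + 0*(-3 + 3))**2 = (1/(4 + 100 - 42 + 210) + 0*0)**2 = (1/272 + 0)**2 = (1/272)**2 = 1/73984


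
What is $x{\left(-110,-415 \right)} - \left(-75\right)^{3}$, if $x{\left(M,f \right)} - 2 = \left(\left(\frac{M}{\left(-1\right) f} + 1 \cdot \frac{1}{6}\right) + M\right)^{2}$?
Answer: $\frac{107633402749}{248004} \approx 4.34 \cdot 10^{5}$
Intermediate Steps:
$x{\left(M,f \right)} = 2 + \left(\frac{1}{6} + M - \frac{M}{f}\right)^{2}$ ($x{\left(M,f \right)} = 2 + \left(\left(\frac{M}{\left(-1\right) f} + 1 \cdot \frac{1}{6}\right) + M\right)^{2} = 2 + \left(\left(M \left(- \frac{1}{f}\right) + 1 \cdot \frac{1}{6}\right) + M\right)^{2} = 2 + \left(\left(- \frac{M}{f} + \frac{1}{6}\right) + M\right)^{2} = 2 + \left(\left(\frac{1}{6} - \frac{M}{f}\right) + M\right)^{2} = 2 + \left(\frac{1}{6} + M - \frac{M}{f}\right)^{2}$)
$x{\left(-110,-415 \right)} - \left(-75\right)^{3} = \left(2 + \frac{\left(-415 - -660 + 6 \left(-110\right) \left(-415\right)\right)^{2}}{36 \cdot 172225}\right) - \left(-75\right)^{3} = \left(2 + \frac{1}{36} \cdot \frac{1}{172225} \left(-415 + 660 + 273900\right)^{2}\right) - -421875 = \left(2 + \frac{1}{36} \cdot \frac{1}{172225} \cdot 274145^{2}\right) + 421875 = \left(2 + \frac{1}{36} \cdot \frac{1}{172225} \cdot 75155481025\right) + 421875 = \left(2 + \frac{3006219241}{248004}\right) + 421875 = \frac{3006715249}{248004} + 421875 = \frac{107633402749}{248004}$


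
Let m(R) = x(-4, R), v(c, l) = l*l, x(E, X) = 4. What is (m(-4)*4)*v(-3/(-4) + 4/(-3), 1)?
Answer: 16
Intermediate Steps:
v(c, l) = l²
m(R) = 4
(m(-4)*4)*v(-3/(-4) + 4/(-3), 1) = (4*4)*1² = 16*1 = 16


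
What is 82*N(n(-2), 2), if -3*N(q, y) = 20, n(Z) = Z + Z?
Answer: -1640/3 ≈ -546.67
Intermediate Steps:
n(Z) = 2*Z
N(q, y) = -20/3 (N(q, y) = -⅓*20 = -20/3)
82*N(n(-2), 2) = 82*(-20/3) = -1640/3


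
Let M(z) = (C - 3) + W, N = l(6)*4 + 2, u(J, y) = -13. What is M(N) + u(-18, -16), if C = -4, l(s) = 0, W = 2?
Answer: -18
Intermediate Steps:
N = 2 (N = 0*4 + 2 = 0 + 2 = 2)
M(z) = -5 (M(z) = (-4 - 3) + 2 = -7 + 2 = -5)
M(N) + u(-18, -16) = -5 - 13 = -18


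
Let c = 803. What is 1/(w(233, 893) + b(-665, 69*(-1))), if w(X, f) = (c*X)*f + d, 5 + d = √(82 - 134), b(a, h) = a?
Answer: 167078737/27915304357515221 - 2*I*√13/27915304357515221 ≈ 5.9852e-9 - 2.5832e-16*I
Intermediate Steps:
d = -5 + 2*I*√13 (d = -5 + √(82 - 134) = -5 + √(-52) = -5 + 2*I*√13 ≈ -5.0 + 7.2111*I)
w(X, f) = -5 + 2*I*√13 + 803*X*f (w(X, f) = (803*X)*f + (-5 + 2*I*√13) = 803*X*f + (-5 + 2*I*√13) = -5 + 2*I*√13 + 803*X*f)
1/(w(233, 893) + b(-665, 69*(-1))) = 1/((-5 + 2*I*√13 + 803*233*893) - 665) = 1/((-5 + 2*I*√13 + 167079407) - 665) = 1/((167079402 + 2*I*√13) - 665) = 1/(167078737 + 2*I*√13)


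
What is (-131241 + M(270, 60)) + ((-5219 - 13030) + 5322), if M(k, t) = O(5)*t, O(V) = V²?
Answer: -142668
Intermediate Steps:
M(k, t) = 25*t (M(k, t) = 5²*t = 25*t)
(-131241 + M(270, 60)) + ((-5219 - 13030) + 5322) = (-131241 + 25*60) + ((-5219 - 13030) + 5322) = (-131241 + 1500) + (-18249 + 5322) = -129741 - 12927 = -142668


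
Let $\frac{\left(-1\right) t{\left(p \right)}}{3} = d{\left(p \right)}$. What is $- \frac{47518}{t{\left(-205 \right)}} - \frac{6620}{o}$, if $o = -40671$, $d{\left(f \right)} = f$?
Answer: $- \frac{642844426}{8337555} \approx -77.102$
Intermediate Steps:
$t{\left(p \right)} = - 3 p$
$- \frac{47518}{t{\left(-205 \right)}} - \frac{6620}{o} = - \frac{47518}{\left(-3\right) \left(-205\right)} - \frac{6620}{-40671} = - \frac{47518}{615} - - \frac{6620}{40671} = \left(-47518\right) \frac{1}{615} + \frac{6620}{40671} = - \frac{47518}{615} + \frac{6620}{40671} = - \frac{642844426}{8337555}$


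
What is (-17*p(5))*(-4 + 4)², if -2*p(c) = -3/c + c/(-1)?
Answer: 0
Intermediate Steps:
p(c) = c/2 + 3/(2*c) (p(c) = -(-3/c + c/(-1))/2 = -(-3/c + c*(-1))/2 = -(-3/c - c)/2 = -(-c - 3/c)/2 = c/2 + 3/(2*c))
(-17*p(5))*(-4 + 4)² = (-17*(3 + 5²)/(2*5))*(-4 + 4)² = -17*(3 + 25)/(2*5)*0² = -17*28/(2*5)*0 = -17*14/5*0 = -238/5*0 = 0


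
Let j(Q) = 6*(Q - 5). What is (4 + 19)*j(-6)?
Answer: -1518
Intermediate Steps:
j(Q) = -30 + 6*Q (j(Q) = 6*(-5 + Q) = -30 + 6*Q)
(4 + 19)*j(-6) = (4 + 19)*(-30 + 6*(-6)) = 23*(-30 - 36) = 23*(-66) = -1518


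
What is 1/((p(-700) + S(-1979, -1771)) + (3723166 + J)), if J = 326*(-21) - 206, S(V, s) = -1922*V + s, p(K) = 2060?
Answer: 1/7520041 ≈ 1.3298e-7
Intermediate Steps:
S(V, s) = s - 1922*V
J = -7052 (J = -6846 - 206 = -7052)
1/((p(-700) + S(-1979, -1771)) + (3723166 + J)) = 1/((2060 + (-1771 - 1922*(-1979))) + (3723166 - 7052)) = 1/((2060 + (-1771 + 3803638)) + 3716114) = 1/((2060 + 3801867) + 3716114) = 1/(3803927 + 3716114) = 1/7520041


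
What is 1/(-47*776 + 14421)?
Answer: -1/22051 ≈ -4.5349e-5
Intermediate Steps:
1/(-47*776 + 14421) = 1/(-36472 + 14421) = 1/(-22051) = -1/22051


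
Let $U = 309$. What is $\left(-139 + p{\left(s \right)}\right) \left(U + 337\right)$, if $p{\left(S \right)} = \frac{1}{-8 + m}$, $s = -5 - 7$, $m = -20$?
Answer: $- \frac{1257439}{14} \approx -89817.0$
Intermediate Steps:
$s = -12$
$p{\left(S \right)} = - \frac{1}{28}$ ($p{\left(S \right)} = \frac{1}{-8 - 20} = \frac{1}{-28} = - \frac{1}{28}$)
$\left(-139 + p{\left(s \right)}\right) \left(U + 337\right) = \left(-139 - \frac{1}{28}\right) \left(309 + 337\right) = \left(- \frac{3893}{28}\right) 646 = - \frac{1257439}{14}$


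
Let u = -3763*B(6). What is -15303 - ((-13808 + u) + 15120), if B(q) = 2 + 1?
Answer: -5326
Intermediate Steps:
B(q) = 3
u = -11289 (u = -3763*3 = -11289)
-15303 - ((-13808 + u) + 15120) = -15303 - ((-13808 - 11289) + 15120) = -15303 - (-25097 + 15120) = -15303 - 1*(-9977) = -15303 + 9977 = -5326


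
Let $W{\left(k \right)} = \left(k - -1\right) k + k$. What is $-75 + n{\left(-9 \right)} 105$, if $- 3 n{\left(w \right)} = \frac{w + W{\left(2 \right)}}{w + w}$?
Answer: $- \frac{1385}{18} \approx -76.944$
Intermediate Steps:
$W{\left(k \right)} = k + k \left(1 + k\right)$ ($W{\left(k \right)} = \left(k + 1\right) k + k = \left(1 + k\right) k + k = k \left(1 + k\right) + k = k + k \left(1 + k\right)$)
$n{\left(w \right)} = - \frac{8 + w}{6 w}$ ($n{\left(w \right)} = - \frac{\left(w + 2 \left(2 + 2\right)\right) \frac{1}{w + w}}{3} = - \frac{\left(w + 2 \cdot 4\right) \frac{1}{2 w}}{3} = - \frac{\left(w + 8\right) \frac{1}{2 w}}{3} = - \frac{\left(8 + w\right) \frac{1}{2 w}}{3} = - \frac{\frac{1}{2} \frac{1}{w} \left(8 + w\right)}{3} = - \frac{8 + w}{6 w}$)
$-75 + n{\left(-9 \right)} 105 = -75 + \frac{-8 - -9}{6 \left(-9\right)} 105 = -75 + \frac{1}{6} \left(- \frac{1}{9}\right) \left(-8 + 9\right) 105 = -75 + \frac{1}{6} \left(- \frac{1}{9}\right) 1 \cdot 105 = -75 - \frac{35}{18} = - \frac{1385}{18}$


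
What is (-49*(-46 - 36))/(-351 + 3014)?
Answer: 4018/2663 ≈ 1.5088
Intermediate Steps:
(-49*(-46 - 36))/(-351 + 3014) = -49*(-82)/2663 = 4018*(1/2663) = 4018/2663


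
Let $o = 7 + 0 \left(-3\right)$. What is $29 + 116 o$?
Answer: $841$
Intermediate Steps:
$o = 7$ ($o = 7 + 0 = 7$)
$29 + 116 o = 29 + 116 \cdot 7 = 29 + 812 = 841$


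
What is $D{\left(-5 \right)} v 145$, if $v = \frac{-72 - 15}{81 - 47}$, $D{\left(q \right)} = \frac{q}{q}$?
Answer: $- \frac{12615}{34} \approx -371.03$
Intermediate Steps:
$D{\left(q \right)} = 1$
$v = - \frac{87}{34} \approx -2.5588$
$D{\left(-5 \right)} v 145 = 1 \left(- \frac{87}{34}\right) 145 = \left(- \frac{87}{34}\right) 145 = - \frac{12615}{34}$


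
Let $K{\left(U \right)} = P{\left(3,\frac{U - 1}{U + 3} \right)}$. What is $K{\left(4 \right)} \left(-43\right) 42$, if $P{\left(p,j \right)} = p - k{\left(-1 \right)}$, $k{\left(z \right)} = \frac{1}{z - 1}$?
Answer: $-6321$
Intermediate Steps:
$k{\left(z \right)} = \frac{1}{-1 + z}$
$P{\left(p,j \right)} = \frac{1}{2} + p$ ($P{\left(p,j \right)} = p - \frac{1}{-1 - 1} = p - \frac{1}{-2} = p - - \frac{1}{2} = p + \frac{1}{2} = \frac{1}{2} + p$)
$K{\left(U \right)} = \frac{7}{2}$ ($K{\left(U \right)} = \frac{1}{2} + 3 = \frac{7}{2}$)
$K{\left(4 \right)} \left(-43\right) 42 = \frac{7}{2} \left(-43\right) 42 = \left(- \frac{301}{2}\right) 42 = -6321$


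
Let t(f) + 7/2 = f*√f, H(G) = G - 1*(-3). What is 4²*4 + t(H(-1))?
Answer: 121/2 + 2*√2 ≈ 63.328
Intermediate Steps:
H(G) = 3 + G (H(G) = G + 3 = 3 + G)
t(f) = -7/2 + f^(3/2) (t(f) = -7/2 + f*√f = -7/2 + f^(3/2))
4²*4 + t(H(-1)) = 4²*4 + (-7/2 + (3 - 1)^(3/2)) = 16*4 + (-7/2 + 2^(3/2)) = 64 + (-7/2 + 2*√2) = 121/2 + 2*√2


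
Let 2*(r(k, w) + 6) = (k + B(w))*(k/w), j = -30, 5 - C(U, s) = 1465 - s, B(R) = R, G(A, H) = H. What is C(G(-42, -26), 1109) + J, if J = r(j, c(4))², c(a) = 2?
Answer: 41265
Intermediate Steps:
C(U, s) = -1460 + s (C(U, s) = 5 - (1465 - s) = 5 + (-1465 + s) = -1460 + s)
r(k, w) = -6 + k*(k + w)/(2*w) (r(k, w) = -6 + ((k + w)*(k/w))/2 = -6 + (k*(k + w)/w)/2 = -6 + k*(k + w)/(2*w))
J = 41616 (J = (-6 + (½)*(-30) + (½)*(-30)²/2)² = (-6 - 15 + (½)*900*(½))² = (-6 - 15 + 225)² = 204² = 41616)
C(G(-42, -26), 1109) + J = (-1460 + 1109) + 41616 = -351 + 41616 = 41265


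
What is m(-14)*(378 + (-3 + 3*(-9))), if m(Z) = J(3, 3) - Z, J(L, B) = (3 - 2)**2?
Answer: 5220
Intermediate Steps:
J(L, B) = 1 (J(L, B) = 1**2 = 1)
m(Z) = 1 - Z
m(-14)*(378 + (-3 + 3*(-9))) = (1 - 1*(-14))*(378 + (-3 + 3*(-9))) = (1 + 14)*(378 + (-3 - 27)) = 15*(378 - 30) = 15*348 = 5220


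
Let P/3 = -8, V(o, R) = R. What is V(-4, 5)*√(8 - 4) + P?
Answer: -14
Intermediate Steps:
P = -24 (P = 3*(-8) = -24)
V(-4, 5)*√(8 - 4) + P = 5*√(8 - 4) - 24 = 5*√4 - 24 = 5*2 - 24 = 10 - 24 = -14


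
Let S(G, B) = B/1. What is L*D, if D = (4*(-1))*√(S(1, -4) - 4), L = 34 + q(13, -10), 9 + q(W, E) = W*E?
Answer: 840*I*√2 ≈ 1187.9*I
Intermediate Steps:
S(G, B) = B (S(G, B) = B*1 = B)
q(W, E) = -9 + E*W (q(W, E) = -9 + W*E = -9 + E*W)
L = -105 (L = 34 + (-9 - 10*13) = 34 + (-9 - 130) = 34 - 139 = -105)
D = -8*I*√2 (D = (4*(-1))*√(-4 - 4) = -8*I*√2 ≈ -11.314*I)
L*D = -(-840)*I*√2 = 840*I*√2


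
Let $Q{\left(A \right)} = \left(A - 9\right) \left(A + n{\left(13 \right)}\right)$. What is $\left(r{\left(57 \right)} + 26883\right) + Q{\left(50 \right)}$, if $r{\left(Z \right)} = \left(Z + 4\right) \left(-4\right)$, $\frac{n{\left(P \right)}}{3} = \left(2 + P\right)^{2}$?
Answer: $56364$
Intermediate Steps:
$n{\left(P \right)} = 3 \left(2 + P\right)^{2}$
$r{\left(Z \right)} = -16 - 4 Z$ ($r{\left(Z \right)} = \left(4 + Z\right) \left(-4\right) = -16 - 4 Z$)
$Q{\left(A \right)} = \left(-9 + A\right) \left(675 + A\right)$ ($Q{\left(A \right)} = \left(A - 9\right) \left(A + 3 \left(2 + 13\right)^{2}\right) = \left(-9 + A\right) \left(A + 3 \cdot 15^{2}\right) = \left(-9 + A\right) \left(A + 3 \cdot 225\right) = \left(-9 + A\right) \left(A + 675\right) = \left(-9 + A\right) \left(675 + A\right)$)
$\left(r{\left(57 \right)} + 26883\right) + Q{\left(50 \right)} = \left(\left(-16 - 228\right) + 26883\right) + \left(-6075 + 50^{2} + 666 \cdot 50\right) = \left(\left(-16 - 228\right) + 26883\right) + \left(-6075 + 2500 + 33300\right) = \left(-244 + 26883\right) + 29725 = 26639 + 29725 = 56364$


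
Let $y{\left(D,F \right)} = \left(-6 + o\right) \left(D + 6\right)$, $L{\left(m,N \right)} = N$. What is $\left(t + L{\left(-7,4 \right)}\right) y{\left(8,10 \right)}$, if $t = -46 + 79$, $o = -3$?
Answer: $-4662$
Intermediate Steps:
$y{\left(D,F \right)} = -54 - 9 D$ ($y{\left(D,F \right)} = \left(-6 - 3\right) \left(D + 6\right) = - 9 \left(6 + D\right) = -54 - 9 D$)
$t = 33$
$\left(t + L{\left(-7,4 \right)}\right) y{\left(8,10 \right)} = \left(33 + 4\right) \left(-54 - 72\right) = 37 \left(-54 - 72\right) = 37 \left(-126\right) = -4662$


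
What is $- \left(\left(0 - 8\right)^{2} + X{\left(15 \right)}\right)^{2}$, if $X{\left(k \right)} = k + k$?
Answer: $-8836$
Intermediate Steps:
$X{\left(k \right)} = 2 k$
$- \left(\left(0 - 8\right)^{2} + X{\left(15 \right)}\right)^{2} = - \left(\left(0 - 8\right)^{2} + 2 \cdot 15\right)^{2} = - \left(\left(-8\right)^{2} + 30\right)^{2} = - \left(64 + 30\right)^{2} = - 94^{2} = \left(-1\right) 8836 = -8836$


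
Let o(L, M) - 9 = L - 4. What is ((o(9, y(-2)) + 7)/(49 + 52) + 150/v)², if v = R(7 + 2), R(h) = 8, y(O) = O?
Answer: 58660281/163216 ≈ 359.40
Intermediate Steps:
o(L, M) = 5 + L (o(L, M) = 9 + (L - 4) = 9 + (-4 + L) = 5 + L)
v = 8
((o(9, y(-2)) + 7)/(49 + 52) + 150/v)² = (((5 + 9) + 7)/(49 + 52) + 150/8)² = ((14 + 7)/101 + 150*(⅛))² = (21*(1/101) + 75/4)² = (21/101 + 75/4)² = (7659/404)² = 58660281/163216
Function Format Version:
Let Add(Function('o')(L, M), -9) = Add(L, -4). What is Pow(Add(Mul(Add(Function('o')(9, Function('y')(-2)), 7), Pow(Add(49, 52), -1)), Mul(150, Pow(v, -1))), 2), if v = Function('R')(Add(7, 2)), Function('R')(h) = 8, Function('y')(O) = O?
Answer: Rational(58660281, 163216) ≈ 359.40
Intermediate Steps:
Function('o')(L, M) = Add(5, L) (Function('o')(L, M) = Add(9, Add(L, -4)) = Add(9, Add(-4, L)) = Add(5, L))
v = 8
Pow(Add(Mul(Add(Function('o')(9, Function('y')(-2)), 7), Pow(Add(49, 52), -1)), Mul(150, Pow(v, -1))), 2) = Pow(Add(Mul(Add(Add(5, 9), 7), Pow(Add(49, 52), -1)), Mul(150, Pow(8, -1))), 2) = Pow(Add(Mul(Add(14, 7), Pow(101, -1)), Mul(150, Rational(1, 8))), 2) = Pow(Add(Mul(21, Rational(1, 101)), Rational(75, 4)), 2) = Pow(Add(Rational(21, 101), Rational(75, 4)), 2) = Pow(Rational(7659, 404), 2) = Rational(58660281, 163216)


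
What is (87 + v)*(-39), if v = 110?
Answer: -7683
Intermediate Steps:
(87 + v)*(-39) = (87 + 110)*(-39) = 197*(-39) = -7683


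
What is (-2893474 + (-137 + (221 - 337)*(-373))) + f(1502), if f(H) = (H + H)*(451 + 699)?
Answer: 604257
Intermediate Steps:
f(H) = 2300*H (f(H) = (2*H)*1150 = 2300*H)
(-2893474 + (-137 + (221 - 337)*(-373))) + f(1502) = (-2893474 + (-137 + (221 - 337)*(-373))) + 2300*1502 = (-2893474 + (-137 - 116*(-373))) + 3454600 = (-2893474 + (-137 + 43268)) + 3454600 = (-2893474 + 43131) + 3454600 = -2850343 + 3454600 = 604257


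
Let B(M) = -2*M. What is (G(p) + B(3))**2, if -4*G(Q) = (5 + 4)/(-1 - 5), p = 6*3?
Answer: 2025/64 ≈ 31.641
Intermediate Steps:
p = 18
G(Q) = 3/8 (G(Q) = -(5 + 4)/(4*(-1 - 5)) = -9/(4*(-6)) = -9*(-1)/(4*6) = -1/4*(-3/2) = 3/8)
(G(p) + B(3))**2 = (3/8 - 2*3)**2 = (3/8 - 6)**2 = (-45/8)**2 = 2025/64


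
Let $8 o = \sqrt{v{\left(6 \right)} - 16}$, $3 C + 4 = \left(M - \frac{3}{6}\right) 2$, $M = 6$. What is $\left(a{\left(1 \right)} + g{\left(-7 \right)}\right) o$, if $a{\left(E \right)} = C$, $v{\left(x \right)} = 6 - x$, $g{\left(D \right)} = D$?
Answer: $- \frac{7 i}{3} \approx - 2.3333 i$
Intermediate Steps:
$C = \frac{7}{3}$ ($C = - \frac{4}{3} + \frac{\left(6 - \frac{3}{6}\right) 2}{3} = - \frac{4}{3} + \frac{\left(6 - \frac{1}{2}\right) 2}{3} = - \frac{4}{3} + \frac{\frac{11}{2} \cdot 2}{3} = - \frac{4}{3} + \frac{1}{3} \cdot 11 = - \frac{4}{3} + \frac{11}{3} = \frac{7}{3} \approx 2.3333$)
$a{\left(E \right)} = \frac{7}{3}$
$o = \frac{i}{2}$ ($o = \frac{\sqrt{\left(6 - 6\right) - 16}}{8} = \frac{\sqrt{0 - 16}}{8} = \frac{\sqrt{-16}}{8} = \frac{4 i}{8} = \frac{i}{2} \approx 0.5 i$)
$\left(a{\left(1 \right)} + g{\left(-7 \right)}\right) o = \left(\frac{7}{3} - 7\right) \frac{i}{2} = - \frac{14 \frac{i}{2}}{3} = - \frac{7 i}{3}$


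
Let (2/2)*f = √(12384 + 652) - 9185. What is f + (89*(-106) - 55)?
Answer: -18674 + 2*√3259 ≈ -18560.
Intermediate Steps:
f = -9185 + 2*√3259 (f = √(12384 + 652) - 9185 = √13036 - 9185 = 2*√3259 - 9185 = -9185 + 2*√3259 ≈ -9070.8)
f + (89*(-106) - 55) = (-9185 + 2*√3259) + (89*(-106) - 55) = (-9185 + 2*√3259) + (-9434 - 55) = (-9185 + 2*√3259) - 9489 = -18674 + 2*√3259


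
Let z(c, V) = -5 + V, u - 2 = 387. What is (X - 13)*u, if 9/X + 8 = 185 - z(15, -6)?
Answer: -947215/188 ≈ -5038.4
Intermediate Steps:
u = 389 (u = 2 + 387 = 389)
X = 9/188 (X = 9/(-8 + (185 - (-5 - 6))) = 9/(-8 + (185 - 1*(-11))) = 9/(-8 + (185 + 11)) = 9/(-8 + 196) = 9/188 ≈ 0.047872)
(X - 13)*u = (9/188 - 13)*389 = -2435/188*389 = -947215/188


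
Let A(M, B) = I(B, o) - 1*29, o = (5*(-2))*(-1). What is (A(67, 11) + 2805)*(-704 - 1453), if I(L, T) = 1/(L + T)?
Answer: -41915543/7 ≈ -5.9879e+6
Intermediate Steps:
o = 10 (o = -10*(-1) = 10)
A(M, B) = -29 + 1/(10 + B) (A(M, B) = 1/(B + 10) - 1*29 = 1/(10 + B) - 29 = -29 + 1/(10 + B))
(A(67, 11) + 2805)*(-704 - 1453) = ((-289 - 29*11)/(10 + 11) + 2805)*(-704 - 1453) = ((-289 - 319)/21 + 2805)*(-2157) = ((1/21)*(-608) + 2805)*(-2157) = (-608/21 + 2805)*(-2157) = (58297/21)*(-2157) = -41915543/7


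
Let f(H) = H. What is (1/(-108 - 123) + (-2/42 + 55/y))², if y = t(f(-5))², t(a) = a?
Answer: 683929/148225 ≈ 4.6141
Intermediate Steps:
y = 25 (y = (-5)² = 25)
(1/(-108 - 123) + (-2/42 + 55/y))² = (1/(-108 - 123) + (-2/42 + 55/25))² = (1/(-231) + (-2*1/42 + 55*(1/25)))² = (-1/231 + (-1/21 + 11/5))² = (-1/231 + 226/105)² = (827/385)² = 683929/148225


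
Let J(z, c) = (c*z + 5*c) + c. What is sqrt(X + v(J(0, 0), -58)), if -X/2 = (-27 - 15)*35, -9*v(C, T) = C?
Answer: 14*sqrt(15) ≈ 54.222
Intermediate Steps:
J(z, c) = 6*c + c*z (J(z, c) = (5*c + c*z) + c = 6*c + c*z)
v(C, T) = -C/9
X = 2940 (X = -2*(-27 - 15)*35 = -(-84)*35 = -2*(-1470) = 2940)
sqrt(X + v(J(0, 0), -58)) = sqrt(2940 - 0*(6 + 0)) = sqrt(2940 - 0*6) = sqrt(2940 - 1/9*0) = sqrt(2940 + 0) = sqrt(2940) = 14*sqrt(15)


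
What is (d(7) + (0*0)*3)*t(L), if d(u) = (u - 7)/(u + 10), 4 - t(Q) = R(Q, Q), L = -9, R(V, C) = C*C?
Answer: 0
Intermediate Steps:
R(V, C) = C**2
t(Q) = 4 - Q**2
d(u) = (-7 + u)/(10 + u)
(d(7) + (0*0)*3)*t(L) = ((-7 + 7)/(10 + 7) + (0*0)*3)*(4 - 1*(-9)**2) = (0/17 + 0*3)*(4 - 1*81) = ((1/17)*0 + 0)*(4 - 81) = (0 + 0)*(-77) = 0*(-77) = 0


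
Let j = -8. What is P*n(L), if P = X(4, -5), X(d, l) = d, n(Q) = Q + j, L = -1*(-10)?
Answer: 8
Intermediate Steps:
L = 10
n(Q) = -8 + Q (n(Q) = Q - 8 = -8 + Q)
P = 4
P*n(L) = 4*(-8 + 10) = 4*2 = 8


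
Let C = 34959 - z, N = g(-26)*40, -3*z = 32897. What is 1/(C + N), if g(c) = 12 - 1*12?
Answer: 3/137774 ≈ 2.1775e-5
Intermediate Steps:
g(c) = 0 (g(c) = 12 - 12 = 0)
z = -32897/3 (z = -1/3*32897 = -32897/3 ≈ -10966.)
N = 0 (N = 0*40 = 0)
C = 137774/3 (C = 34959 - 1*(-32897/3) = 34959 + 32897/3 = 137774/3 ≈ 45925.)
1/(C + N) = 1/(137774/3 + 0) = 1/(137774/3) = 3/137774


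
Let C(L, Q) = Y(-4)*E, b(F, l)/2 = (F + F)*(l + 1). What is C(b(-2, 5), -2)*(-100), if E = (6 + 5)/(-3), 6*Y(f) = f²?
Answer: 8800/9 ≈ 977.78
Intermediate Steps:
Y(f) = f²/6
b(F, l) = 4*F*(1 + l) (b(F, l) = 2*((F + F)*(l + 1)) = 2*((2*F)*(1 + l)) = 2*(2*F*(1 + l)) = 4*F*(1 + l))
E = -11/3 (E = 11*(-⅓) = -11/3 ≈ -3.6667)
C(L, Q) = -88/9 (C(L, Q) = ((⅙)*(-4)²)*(-11/3) = ((⅙)*16)*(-11/3) = (8/3)*(-11/3) = -88/9)
C(b(-2, 5), -2)*(-100) = -88/9*(-100) = 8800/9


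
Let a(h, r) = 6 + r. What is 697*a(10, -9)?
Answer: -2091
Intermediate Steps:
697*a(10, -9) = 697*(6 - 9) = 697*(-3) = -2091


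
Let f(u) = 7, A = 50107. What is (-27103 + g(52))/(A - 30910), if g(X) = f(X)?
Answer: -9032/6399 ≈ -1.4115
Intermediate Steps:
g(X) = 7
(-27103 + g(52))/(A - 30910) = (-27103 + 7)/(50107 - 30910) = -27096/19197 = -27096*1/19197 = -9032/6399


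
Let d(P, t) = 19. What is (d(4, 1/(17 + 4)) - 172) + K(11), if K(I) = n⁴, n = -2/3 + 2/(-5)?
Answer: -7680089/50625 ≈ -151.71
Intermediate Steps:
n = -16/15 (n = -2*⅓ + 2*(-⅕) = -⅔ - ⅖ = -16/15 ≈ -1.0667)
K(I) = 65536/50625 (K(I) = (-16/15)⁴ = 65536/50625)
(d(4, 1/(17 + 4)) - 172) + K(11) = (19 - 172) + 65536/50625 = -153 + 65536/50625 = -7680089/50625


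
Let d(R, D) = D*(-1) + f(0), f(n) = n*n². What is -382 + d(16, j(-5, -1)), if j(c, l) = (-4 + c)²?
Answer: -463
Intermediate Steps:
f(n) = n³
d(R, D) = -D (d(R, D) = D*(-1) + 0³ = -D + 0 = -D)
-382 + d(16, j(-5, -1)) = -382 - (-4 - 5)² = -382 - 1*(-9)² = -382 - 1*81 = -382 - 81 = -463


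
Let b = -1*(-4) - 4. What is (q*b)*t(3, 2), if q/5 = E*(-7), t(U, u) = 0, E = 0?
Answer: 0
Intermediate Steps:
b = 0 (b = 4 - 4 = 0)
q = 0 (q = 5*(0*(-7)) = 5*0 = 0)
(q*b)*t(3, 2) = (0*0)*0 = 0*0 = 0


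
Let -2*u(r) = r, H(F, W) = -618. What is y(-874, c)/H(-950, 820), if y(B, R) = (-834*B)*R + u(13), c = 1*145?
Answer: -211385627/1236 ≈ -1.7102e+5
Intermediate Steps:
u(r) = -r/2
c = 145
y(B, R) = -13/2 - 834*B*R (y(B, R) = (-834*B)*R - 1/2*13 = -834*B*R - 13/2 = -13/2 - 834*B*R)
y(-874, c)/H(-950, 820) = (-13/2 - 834*(-874)*145)/(-618) = (-13/2 + 105692820)*(-1/618) = (211385627/2)*(-1/618) = -211385627/1236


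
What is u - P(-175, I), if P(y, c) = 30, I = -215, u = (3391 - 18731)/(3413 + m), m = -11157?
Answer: -54245/1936 ≈ -28.019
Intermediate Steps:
u = 3835/1936 (u = (3391 - 18731)/(3413 - 11157) = -15340/(-7744) = -15340*(-1/7744) = 3835/1936 ≈ 1.9809)
u - P(-175, I) = 3835/1936 - 1*30 = 3835/1936 - 30 = -54245/1936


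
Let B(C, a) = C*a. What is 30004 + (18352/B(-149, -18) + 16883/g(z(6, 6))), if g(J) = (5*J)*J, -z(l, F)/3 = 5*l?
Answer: 181102945567/6034500 ≈ 30011.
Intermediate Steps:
z(l, F) = -15*l
g(J) = 5*J²
30004 + (18352/B(-149, -18) + 16883/g(z(6, 6))) = 30004 + (18352/((-149*(-18))) + 16883/((5*(-15*6)²))) = 30004 + (18352/2682 + 16883/((5*(-90)²))) = 30004 + (18352*(1/2682) + 16883/((5*8100))) = 30004 + (9176/1341 + 16883/40500) = 30004 + 43807567/6034500 = 181102945567/6034500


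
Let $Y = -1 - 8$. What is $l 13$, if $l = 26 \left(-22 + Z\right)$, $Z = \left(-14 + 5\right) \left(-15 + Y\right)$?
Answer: $65572$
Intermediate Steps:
$Y = -9$ ($Y = -1 - 8 = -9$)
$Z = 216$ ($Z = \left(-14 + 5\right) \left(-15 - 9\right) = \left(-9\right) \left(-24\right) = 216$)
$l = 5044$ ($l = 26 \left(-22 + 216\right) = 26 \cdot 194 = 5044$)
$l 13 = 5044 \cdot 13 = 65572$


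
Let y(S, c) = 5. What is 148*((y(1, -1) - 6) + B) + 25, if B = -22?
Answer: -3379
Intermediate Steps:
148*((y(1, -1) - 6) + B) + 25 = 148*((5 - 6) - 22) + 25 = 148*(-1 - 22) + 25 = 148*(-23) + 25 = -3404 + 25 = -3379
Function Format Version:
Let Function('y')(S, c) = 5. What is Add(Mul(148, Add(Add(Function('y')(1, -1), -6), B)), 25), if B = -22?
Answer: -3379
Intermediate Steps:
Add(Mul(148, Add(Add(Function('y')(1, -1), -6), B)), 25) = Add(Mul(148, Add(Add(5, -6), -22)), 25) = Add(Mul(148, Add(-1, -22)), 25) = Add(Mul(148, -23), 25) = Add(-3404, 25) = -3379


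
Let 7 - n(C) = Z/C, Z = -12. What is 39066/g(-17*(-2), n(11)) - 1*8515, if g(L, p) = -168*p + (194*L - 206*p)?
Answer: -297642/35 ≈ -8504.1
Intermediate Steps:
n(C) = 7 + 12/C (n(C) = 7 - (-12)/C = 7 + 12/C)
g(L, p) = -374*p + 194*L (g(L, p) = -168*p + (-206*p + 194*L) = -374*p + 194*L)
39066/g(-17*(-2), n(11)) - 1*8515 = 39066/(-374*(7 + 12/11) + 194*(-17*(-2))) - 1*8515 = 39066/(-374*(7 + 12*(1/11)) + 194*34) - 8515 = 39066/(-374*(7 + 12/11) + 6596) - 8515 = 39066/(-374*89/11 + 6596) - 8515 = 39066/(-3026 + 6596) - 8515 = 39066/3570 - 8515 = 39066*(1/3570) - 8515 = 383/35 - 8515 = -297642/35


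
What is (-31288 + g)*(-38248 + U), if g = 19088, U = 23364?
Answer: 181584800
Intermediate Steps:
(-31288 + g)*(-38248 + U) = (-31288 + 19088)*(-38248 + 23364) = -12200*(-14884) = 181584800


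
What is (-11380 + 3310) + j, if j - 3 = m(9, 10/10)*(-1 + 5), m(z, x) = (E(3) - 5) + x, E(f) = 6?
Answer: -8059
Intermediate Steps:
m(z, x) = 1 + x (m(z, x) = (6 - 5) + x = 1 + x)
j = 11 (j = 3 + (1 + 10/10)*(-1 + 5) = 3 + (1 + 10*(⅒))*4 = 3 + (1 + 1)*4 = 3 + 2*4 = 3 + 8 = 11)
(-11380 + 3310) + j = (-11380 + 3310) + 11 = -8070 + 11 = -8059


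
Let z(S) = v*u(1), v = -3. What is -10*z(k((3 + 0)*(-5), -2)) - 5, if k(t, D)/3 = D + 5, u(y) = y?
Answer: 25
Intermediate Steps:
k(t, D) = 15 + 3*D (k(t, D) = 3*(D + 5) = 3*(5 + D) = 15 + 3*D)
z(S) = -3 (z(S) = -3*1 = -3)
-10*z(k((3 + 0)*(-5), -2)) - 5 = -10*(-3) - 5 = 30 - 5 = 25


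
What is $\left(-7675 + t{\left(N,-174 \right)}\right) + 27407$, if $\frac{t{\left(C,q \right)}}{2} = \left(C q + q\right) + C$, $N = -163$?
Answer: $75782$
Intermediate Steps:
$t{\left(C,q \right)} = 2 C + 2 q + 2 C q$ ($t{\left(C,q \right)} = 2 \left(\left(C q + q\right) + C\right) = 2 \left(\left(q + C q\right) + C\right) = 2 \left(C + q + C q\right) = 2 C + 2 q + 2 C q$)
$\left(-7675 + t{\left(N,-174 \right)}\right) + 27407 = \left(-7675 + \left(2 \left(-163\right) + 2 \left(-174\right) + 2 \left(-163\right) \left(-174\right)\right)\right) + 27407 = \left(-7675 - -56050\right) + 27407 = \left(-7675 + 56050\right) + 27407 = 48375 + 27407 = 75782$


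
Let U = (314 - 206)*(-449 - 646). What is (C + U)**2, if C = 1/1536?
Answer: 32995763031674881/2359296 ≈ 1.3985e+10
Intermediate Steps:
U = -118260 (U = 108*(-1095) = -118260)
C = 1/1536 ≈ 0.00065104
(C + U)**2 = (1/1536 - 118260)**2 = (-181647359/1536)**2 = 32995763031674881/2359296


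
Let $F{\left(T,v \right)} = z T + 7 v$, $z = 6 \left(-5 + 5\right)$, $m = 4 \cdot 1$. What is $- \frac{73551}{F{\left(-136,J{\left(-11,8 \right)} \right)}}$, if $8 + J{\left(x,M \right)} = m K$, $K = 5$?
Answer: $- \frac{24517}{28} \approx -875.61$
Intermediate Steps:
$m = 4$
$z = 0$ ($z = 6 \cdot 0 = 0$)
$J{\left(x,M \right)} = 12$ ($J{\left(x,M \right)} = -8 + 4 \cdot 5 = -8 + 20 = 12$)
$F{\left(T,v \right)} = 7 v$ ($F{\left(T,v \right)} = 0 T + 7 v = 0 + 7 v = 7 v$)
$- \frac{73551}{F{\left(-136,J{\left(-11,8 \right)} \right)}} = - \frac{73551}{7 \cdot 12} = - \frac{73551}{84} = \left(-73551\right) \frac{1}{84} = - \frac{24517}{28}$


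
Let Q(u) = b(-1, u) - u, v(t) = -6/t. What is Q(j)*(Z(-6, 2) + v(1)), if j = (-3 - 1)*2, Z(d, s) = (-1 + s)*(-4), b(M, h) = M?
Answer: -70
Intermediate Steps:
Z(d, s) = 4 - 4*s
j = -8 (j = -4*2 = -8)
Q(u) = -1 - u
Q(j)*(Z(-6, 2) + v(1)) = (-1 - 1*(-8))*((4 - 4*2) - 6/1) = (-1 + 8)*((4 - 8) - 6*1) = 7*(-4 - 6) = 7*(-10) = -70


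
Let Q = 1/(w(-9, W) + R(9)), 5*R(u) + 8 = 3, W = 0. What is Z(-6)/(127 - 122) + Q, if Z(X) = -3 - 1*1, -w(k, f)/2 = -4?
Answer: -23/35 ≈ -0.65714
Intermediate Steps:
R(u) = -1 (R(u) = -8/5 + (⅕)*3 = -8/5 + ⅗ = -1)
w(k, f) = 8 (w(k, f) = -2*(-4) = 8)
Z(X) = -4 (Z(X) = -3 - 1 = -4)
Q = ⅐ (Q = 1/(8 - 1) = 1/7 = ⅐ ≈ 0.14286)
Z(-6)/(127 - 122) + Q = -4/(127 - 122) + ⅐ = -4/5 + ⅐ = (⅕)*(-4) + ⅐ = -⅘ + ⅐ = -23/35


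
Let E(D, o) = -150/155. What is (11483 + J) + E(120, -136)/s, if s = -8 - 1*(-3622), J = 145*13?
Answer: 748835241/56017 ≈ 13368.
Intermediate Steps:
E(D, o) = -30/31 (E(D, o) = -150*1/155 = -30/31)
J = 1885
s = 3614 (s = -8 + 3622 = 3614)
(11483 + J) + E(120, -136)/s = (11483 + 1885) - 30/31/3614 = 13368 - 30/31*1/3614 = 13368 - 15/56017 = 748835241/56017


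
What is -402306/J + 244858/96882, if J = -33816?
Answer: 3938027335/273013476 ≈ 14.424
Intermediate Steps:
-402306/J + 244858/96882 = -402306/(-33816) + 244858/96882 = -402306*(-1/33816) + 244858*(1/96882) = 67051/5636 + 122429/48441 = 3938027335/273013476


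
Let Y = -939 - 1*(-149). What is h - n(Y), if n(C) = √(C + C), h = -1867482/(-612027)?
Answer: 207498/68003 - 2*I*√395 ≈ 3.0513 - 39.749*I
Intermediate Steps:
h = 207498/68003 (h = -1867482*(-1/612027) = 207498/68003 ≈ 3.0513)
Y = -790 (Y = -939 + 149 = -790)
n(C) = √2*√C (n(C) = √(2*C) = √2*√C)
h - n(Y) = 207498/68003 - √2*√(-790) = 207498/68003 - √2*I*√790 = 207498/68003 - 2*I*√395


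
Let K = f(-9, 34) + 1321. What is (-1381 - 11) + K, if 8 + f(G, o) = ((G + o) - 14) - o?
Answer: -102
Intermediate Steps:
f(G, o) = -22 + G (f(G, o) = -8 + (((G + o) - 14) - o) = -8 + ((-14 + G + o) - o) = -8 + (-14 + G) = -22 + G)
K = 1290 (K = (-22 - 9) + 1321 = -31 + 1321 = 1290)
(-1381 - 11) + K = (-1381 - 11) + 1290 = -1392 + 1290 = -102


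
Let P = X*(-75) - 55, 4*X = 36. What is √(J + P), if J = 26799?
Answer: √26069 ≈ 161.46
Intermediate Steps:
X = 9 (X = (¼)*36 = 9)
P = -730 (P = 9*(-75) - 55 = -675 - 55 = -730)
√(J + P) = √(26799 - 730) = √26069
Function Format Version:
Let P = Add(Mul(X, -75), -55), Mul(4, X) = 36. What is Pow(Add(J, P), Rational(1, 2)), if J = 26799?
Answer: Pow(26069, Rational(1, 2)) ≈ 161.46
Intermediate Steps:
X = 9 (X = Mul(Rational(1, 4), 36) = 9)
P = -730 (P = Add(Mul(9, -75), -55) = Add(-675, -55) = -730)
Pow(Add(J, P), Rational(1, 2)) = Pow(Add(26799, -730), Rational(1, 2)) = Pow(26069, Rational(1, 2))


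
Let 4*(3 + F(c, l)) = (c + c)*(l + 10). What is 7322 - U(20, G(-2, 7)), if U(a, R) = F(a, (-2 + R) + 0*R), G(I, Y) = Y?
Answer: 7175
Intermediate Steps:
F(c, l) = -3 + c*(10 + l)/2 (F(c, l) = -3 + ((c + c)*(l + 10))/4 = -3 + ((2*c)*(10 + l))/4 = -3 + (2*c*(10 + l))/4 = -3 + c*(10 + l)/2)
U(a, R) = -3 + 5*a + a*(-2 + R)/2 (U(a, R) = -3 + 5*a + a*((-2 + R) + 0*R)/2 = -3 + 5*a + a*((-2 + R) + 0)/2 = -3 + 5*a + a*(-2 + R)/2)
7322 - U(20, G(-2, 7)) = 7322 - (-3 + 4*20 + (½)*7*20) = 7322 - (-3 + 80 + 70) = 7322 - 1*147 = 7322 - 147 = 7175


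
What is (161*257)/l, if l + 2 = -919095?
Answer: -41377/919097 ≈ -0.045019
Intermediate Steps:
l = -919097 (l = -2 - 919095 = -919097)
(161*257)/l = (161*257)/(-919097) = 41377*(-1/919097) = -41377/919097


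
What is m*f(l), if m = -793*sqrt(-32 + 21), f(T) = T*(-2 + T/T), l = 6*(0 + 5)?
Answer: 23790*I*sqrt(11) ≈ 78903.0*I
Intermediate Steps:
l = 30 (l = 6*5 = 30)
f(T) = -T (f(T) = T*(-2 + 1) = T*(-1) = -T)
m = -793*I*sqrt(11) ≈ -2630.1*I
m*f(l) = (-793*I*sqrt(11))*(-1*30) = -793*I*sqrt(11)*(-30) = 23790*I*sqrt(11)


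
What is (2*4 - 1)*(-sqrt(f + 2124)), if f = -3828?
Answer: -14*I*sqrt(426) ≈ -288.96*I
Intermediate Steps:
(2*4 - 1)*(-sqrt(f + 2124)) = (2*4 - 1)*(-sqrt(-3828 + 2124)) = (8 - 1)*(-sqrt(-1704)) = 7*(-2*I*sqrt(426)) = -14*I*sqrt(426)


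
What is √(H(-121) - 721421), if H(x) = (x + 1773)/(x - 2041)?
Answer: I*√843025338087/1081 ≈ 849.37*I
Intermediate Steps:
H(x) = (1773 + x)/(-2041 + x)
√(H(-121) - 721421) = √((1773 - 121)/(-2041 - 121) - 721421) = √(1652/(-2162) - 721421) = √(-1/2162*1652 - 721421) = √(-826/1081 - 721421) = √(-779856927/1081) = I*√843025338087/1081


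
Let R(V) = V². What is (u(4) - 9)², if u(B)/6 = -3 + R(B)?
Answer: 4761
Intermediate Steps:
u(B) = -18 + 6*B² (u(B) = 6*(-3 + B²) = -18 + 6*B²)
(u(4) - 9)² = ((-18 + 6*4²) - 9)² = ((-18 + 6*16) - 9)² = ((-18 + 96) - 9)² = (78 - 9)² = 69² = 4761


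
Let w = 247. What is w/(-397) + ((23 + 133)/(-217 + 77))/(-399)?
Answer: -1144624/1848035 ≈ -0.61937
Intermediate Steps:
w/(-397) + ((23 + 133)/(-217 + 77))/(-399) = 247/(-397) + ((23 + 133)/(-217 + 77))/(-399) = 247*(-1/397) + (156/(-140))*(-1/399) = -247/397 + (156*(-1/140))*(-1/399) = -247/397 - 39/35*(-1/399) = -247/397 + 13/4655 = -1144624/1848035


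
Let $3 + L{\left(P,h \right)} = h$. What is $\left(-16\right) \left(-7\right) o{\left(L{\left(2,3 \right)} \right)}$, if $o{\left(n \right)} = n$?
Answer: $0$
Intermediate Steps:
$L{\left(P,h \right)} = -3 + h$
$\left(-16\right) \left(-7\right) o{\left(L{\left(2,3 \right)} \right)} = \left(-16\right) \left(-7\right) \left(-3 + 3\right) = 112 \cdot 0 = 0$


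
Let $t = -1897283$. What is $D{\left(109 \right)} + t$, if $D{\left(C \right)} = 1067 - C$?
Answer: $-1896325$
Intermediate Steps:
$D{\left(109 \right)} + t = \left(1067 - 109\right) - 1897283 = 958 - 1897283 = -1896325$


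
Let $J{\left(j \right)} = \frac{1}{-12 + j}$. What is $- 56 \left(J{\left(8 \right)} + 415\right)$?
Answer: $-23226$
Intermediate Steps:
$- 56 \left(J{\left(8 \right)} + 415\right) = - 56 \left(\frac{1}{-12 + 8} + 415\right) = - 56 \left(\frac{1}{-4} + 415\right) = - 56 \left(- \frac{1}{4} + 415\right) = \left(-56\right) \frac{1659}{4} = -23226$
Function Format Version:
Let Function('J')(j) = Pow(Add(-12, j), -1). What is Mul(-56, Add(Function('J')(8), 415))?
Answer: -23226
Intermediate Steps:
Mul(-56, Add(Function('J')(8), 415)) = Mul(-56, Add(Pow(Add(-12, 8), -1), 415)) = Mul(-56, Add(Pow(-4, -1), 415)) = Mul(-56, Add(Rational(-1, 4), 415)) = Mul(-56, Rational(1659, 4)) = -23226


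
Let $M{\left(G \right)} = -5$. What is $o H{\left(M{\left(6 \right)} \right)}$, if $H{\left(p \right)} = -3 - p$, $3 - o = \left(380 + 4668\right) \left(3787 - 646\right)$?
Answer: $-31711530$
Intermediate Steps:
$o = -15855765$ ($o = 3 - \left(380 + 4668\right) \left(3787 - 646\right) = 3 - 5048 \cdot 3141 = 3 - 15855768 = -15855765$)
$o H{\left(M{\left(6 \right)} \right)} = - 15855765 \left(-3 - -5\right) = - 15855765 \left(-3 + 5\right) = \left(-15855765\right) 2 = -31711530$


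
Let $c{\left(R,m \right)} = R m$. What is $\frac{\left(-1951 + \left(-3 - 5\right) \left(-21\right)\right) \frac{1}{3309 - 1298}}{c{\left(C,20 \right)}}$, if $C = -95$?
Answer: $\frac{1783}{3820900} \approx 0.00046664$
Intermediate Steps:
$\frac{\left(-1951 + \left(-3 - 5\right) \left(-21\right)\right) \frac{1}{3309 - 1298}}{c{\left(C,20 \right)}} = \frac{\left(-1951 + \left(-3 - 5\right) \left(-21\right)\right) \frac{1}{3309 - 1298}}{\left(-95\right) 20} = \frac{\left(-1951 - -168\right) \frac{1}{2011}}{-1900} = \left(-1951 + 168\right) \frac{1}{2011} \left(- \frac{1}{1900}\right) = \left(-1783\right) \frac{1}{2011} \left(- \frac{1}{1900}\right) = \left(- \frac{1783}{2011}\right) \left(- \frac{1}{1900}\right) = \frac{1783}{3820900}$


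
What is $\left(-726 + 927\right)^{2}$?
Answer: $40401$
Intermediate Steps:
$\left(-726 + 927\right)^{2} = 201^{2} = 40401$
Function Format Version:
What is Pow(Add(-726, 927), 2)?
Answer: 40401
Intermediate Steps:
Pow(Add(-726, 927), 2) = Pow(201, 2) = 40401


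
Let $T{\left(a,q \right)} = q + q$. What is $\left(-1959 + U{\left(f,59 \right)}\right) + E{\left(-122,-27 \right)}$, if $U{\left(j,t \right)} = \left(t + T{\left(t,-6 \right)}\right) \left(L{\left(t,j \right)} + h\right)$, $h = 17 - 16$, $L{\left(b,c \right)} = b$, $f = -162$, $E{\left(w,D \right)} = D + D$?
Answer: $807$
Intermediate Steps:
$E{\left(w,D \right)} = 2 D$
$T{\left(a,q \right)} = 2 q$
$h = 1$
$U{\left(j,t \right)} = \left(1 + t\right) \left(-12 + t\right)$ ($U{\left(j,t \right)} = \left(t + 2 \left(-6\right)\right) \left(t + 1\right) = \left(t - 12\right) \left(1 + t\right) = \left(-12 + t\right) \left(1 + t\right) = \left(1 + t\right) \left(-12 + t\right)$)
$\left(-1959 + U{\left(f,59 \right)}\right) + E{\left(-122,-27 \right)} = \left(-1959 - \left(661 - 3481\right)\right) + 2 \left(-27\right) = \left(-1959 - -2820\right) - 54 = \left(-1959 + 2820\right) - 54 = 861 - 54 = 807$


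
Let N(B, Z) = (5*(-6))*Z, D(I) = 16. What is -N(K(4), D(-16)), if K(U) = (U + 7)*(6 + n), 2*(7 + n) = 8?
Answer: 480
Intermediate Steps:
n = -3 (n = -7 + (½)*8 = -7 + 4 = -3)
K(U) = 21 + 3*U (K(U) = (U + 7)*(6 - 3) = (7 + U)*3 = 21 + 3*U)
N(B, Z) = -30*Z
-N(K(4), D(-16)) = -(-30)*16 = -1*(-480) = 480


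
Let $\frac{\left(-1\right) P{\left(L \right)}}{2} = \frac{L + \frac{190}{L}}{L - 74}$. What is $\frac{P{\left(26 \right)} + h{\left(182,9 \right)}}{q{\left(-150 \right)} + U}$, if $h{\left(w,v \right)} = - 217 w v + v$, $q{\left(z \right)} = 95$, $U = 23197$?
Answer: $- \frac{110895911}{7267104} \approx -15.26$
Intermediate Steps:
$P{\left(L \right)} = - \frac{2 \left(L + \frac{190}{L}\right)}{-74 + L}$ ($P{\left(L \right)} = - 2 \frac{L + \frac{190}{L}}{L - 74} = - 2 \frac{L + \frac{190}{L}}{-74 + L} = - \frac{2 \left(L + \frac{190}{L}\right)}{-74 + L}$)
$h{\left(w,v \right)} = v - 217 v w$ ($h{\left(w,v \right)} = - 217 v w + v = v - 217 v w$)
$\frac{P{\left(26 \right)} + h{\left(182,9 \right)}}{q{\left(-150 \right)} + U} = \frac{\frac{2 \left(-190 - 26^{2}\right)}{26 \left(-74 + 26\right)} + 9 \left(1 - 39494\right)}{95 + 23197} = \frac{2 \cdot \frac{1}{26} \frac{1}{-48} \left(-190 - 676\right) + 9 \left(1 - 39494\right)}{23292} = \left(2 \cdot \frac{1}{26} \left(- \frac{1}{48}\right) \left(-190 - 676\right) + 9 \left(-39493\right)\right) \frac{1}{23292} = \left(2 \cdot \frac{1}{26} \left(- \frac{1}{48}\right) \left(-866\right) - 355437\right) \frac{1}{23292} = \left(\frac{433}{312} - 355437\right) \frac{1}{23292} = \left(- \frac{110895911}{312}\right) \frac{1}{23292} = - \frac{110895911}{7267104}$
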